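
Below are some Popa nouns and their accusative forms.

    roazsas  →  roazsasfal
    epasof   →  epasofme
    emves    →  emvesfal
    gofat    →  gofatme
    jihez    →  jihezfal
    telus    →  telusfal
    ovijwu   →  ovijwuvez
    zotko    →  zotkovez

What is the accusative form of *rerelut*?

The suffix is conditioned by the final sound: -fal when the stem ends in a sibilant (*roazsas*, *emves*, *jihez*, *telus*); -me when the stem ends in a non-sibilant consonant (*epasof*, *gofat*); -vez when the stem ends in a vowel (*ovijwu*, *zotko*).
*rerelut* — final sound /t/ (a non-sibilant consonant) → -me → *rerelutme*.

rerelutme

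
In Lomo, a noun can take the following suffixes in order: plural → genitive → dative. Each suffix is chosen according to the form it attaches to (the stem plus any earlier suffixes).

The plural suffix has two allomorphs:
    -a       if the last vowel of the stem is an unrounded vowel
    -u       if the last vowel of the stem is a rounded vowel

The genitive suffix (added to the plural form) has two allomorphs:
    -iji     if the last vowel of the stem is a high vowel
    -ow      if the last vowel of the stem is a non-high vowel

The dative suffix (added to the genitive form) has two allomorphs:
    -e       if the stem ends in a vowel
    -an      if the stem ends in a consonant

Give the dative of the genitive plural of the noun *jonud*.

*jonud*: last vowel = /u/, a rounded vowel → -u → *jonudu*.
The plural form *jonudu*: last vowel = /u/, a high vowel → -iji → *jonuduiji*.
Since the final sound of the genitive form *jonuduiji* is /i/ (a vowel), it takes -e, giving *jonuduijie*.

jonuduijie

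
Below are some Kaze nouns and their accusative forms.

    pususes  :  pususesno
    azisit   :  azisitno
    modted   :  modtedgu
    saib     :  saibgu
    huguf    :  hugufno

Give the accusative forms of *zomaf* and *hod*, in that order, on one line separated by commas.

zomafno, hodgu

The alternation tracks the final consonant of the stem — -no when the stem ends in a voiceless consonant (*pususes*, *azisit*, *huguf*); -gu when the stem ends in a voiced consonant (*modted*, *saib*).
*zomaf*: final consonant = /f/, voiceless → -no → *zomafno*.
*hod* — final consonant /d/ (voiced) → -gu → *hodgu*.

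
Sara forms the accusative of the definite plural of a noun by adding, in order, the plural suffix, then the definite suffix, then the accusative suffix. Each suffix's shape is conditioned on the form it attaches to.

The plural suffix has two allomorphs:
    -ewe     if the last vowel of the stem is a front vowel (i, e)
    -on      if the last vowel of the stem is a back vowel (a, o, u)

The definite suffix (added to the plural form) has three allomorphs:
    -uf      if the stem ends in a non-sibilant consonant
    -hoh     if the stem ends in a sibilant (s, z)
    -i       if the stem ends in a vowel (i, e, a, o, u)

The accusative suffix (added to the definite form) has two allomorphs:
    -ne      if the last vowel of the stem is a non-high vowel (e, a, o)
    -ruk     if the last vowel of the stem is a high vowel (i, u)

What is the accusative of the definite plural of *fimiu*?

The last vowel of *fimiu* is /u/, which is a back vowel, so the plural suffix is -on, giving *fimiuon*.
The plural form *fimiuon*: final sound = /n/, a non-sibilant consonant → -uf → *fimiuonuf*.
Since the last vowel of the definite form *fimiuonuf* is /u/ (a high vowel), it takes -ruk, giving *fimiuonufruk*.

fimiuonufruk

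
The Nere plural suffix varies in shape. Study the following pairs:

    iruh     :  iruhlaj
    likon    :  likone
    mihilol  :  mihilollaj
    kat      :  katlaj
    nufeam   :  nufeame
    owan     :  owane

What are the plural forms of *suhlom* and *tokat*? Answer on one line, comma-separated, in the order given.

The alternation tracks the final consonant of the stem — -e when the stem ends in a nasal (*likon*, *nufeam*, *owan*); -laj when the stem ends in a non-nasal consonant (*iruh*, *mihilol*, *kat*).
*suhlom*: final consonant = /m/, a nasal → -e → *suhlome*.
The final consonant of *tokat* is /t/, which is non-nasal, so the suffix is -laj, giving *tokatlaj*.

suhlome, tokatlaj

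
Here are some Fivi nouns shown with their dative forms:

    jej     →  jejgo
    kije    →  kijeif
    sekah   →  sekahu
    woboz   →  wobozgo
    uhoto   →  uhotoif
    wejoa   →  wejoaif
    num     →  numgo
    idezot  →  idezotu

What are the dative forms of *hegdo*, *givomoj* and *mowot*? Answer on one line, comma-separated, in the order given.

hegdoif, givomojgo, mowotu

The suffix is conditioned by the final sound: -u when the stem ends in a voiceless consonant (*sekah*, *idezot*); -go when the stem ends in a voiced consonant (*jej*, *woboz*, *num*); -if when the stem ends in a vowel (*kije*, *uhoto*, *wejoa*).
Since the final sound of *hegdo* is /o/ (a vowel), it takes -if, giving *hegdoif*.
*givomoj*: final sound = /j/, a voiced consonant → -go → *givomojgo*.
*mowot*: final sound = /t/, a voiceless consonant → -u → *mowotu*.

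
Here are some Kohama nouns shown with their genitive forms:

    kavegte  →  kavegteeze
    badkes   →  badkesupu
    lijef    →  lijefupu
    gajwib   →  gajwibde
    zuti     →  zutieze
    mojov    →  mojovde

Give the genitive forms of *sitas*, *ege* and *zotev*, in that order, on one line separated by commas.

sitasupu, egeeze, zotevde

The suffix is conditioned by the final sound: -upu when the stem ends in a voiceless consonant (*badkes*, *lijef*); -de when the stem ends in a voiced consonant (*gajwib*, *mojov*); -eze when the stem ends in a vowel (*kavegte*, *zuti*).
*sitas*: final sound = /s/, a voiceless consonant → -upu → *sitasupu*.
*ege* — final sound /e/ (a vowel) → -eze → *egeeze*.
*zotev* — final sound /v/ (a voiced consonant) → -de → *zotevde*.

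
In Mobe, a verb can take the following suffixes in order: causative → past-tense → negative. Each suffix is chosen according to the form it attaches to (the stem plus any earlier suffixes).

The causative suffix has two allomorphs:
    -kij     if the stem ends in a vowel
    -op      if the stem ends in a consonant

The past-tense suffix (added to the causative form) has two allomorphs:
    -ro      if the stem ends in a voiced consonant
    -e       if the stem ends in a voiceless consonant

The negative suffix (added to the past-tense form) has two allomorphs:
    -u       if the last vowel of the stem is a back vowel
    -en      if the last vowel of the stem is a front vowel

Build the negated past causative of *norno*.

nornokijrou

*norno*: final sound = /o/, a vowel → -kij → *nornokij*.
The causative form *nornokij* — final consonant /j/ (voiced) → -ro → *nornokijro*.
The past-tense form *nornokijro*: last vowel = /o/, a back vowel → -u → *nornokijrou*.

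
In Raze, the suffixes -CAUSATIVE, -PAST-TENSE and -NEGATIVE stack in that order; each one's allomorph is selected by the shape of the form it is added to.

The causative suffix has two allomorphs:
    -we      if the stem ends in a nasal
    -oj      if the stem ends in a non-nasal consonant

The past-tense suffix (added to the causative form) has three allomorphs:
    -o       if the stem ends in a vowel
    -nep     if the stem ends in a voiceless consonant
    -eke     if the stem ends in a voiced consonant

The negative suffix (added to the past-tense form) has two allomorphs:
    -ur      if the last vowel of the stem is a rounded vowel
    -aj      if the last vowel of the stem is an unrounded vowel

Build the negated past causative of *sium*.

siumweour

Since the final consonant of *sium* is /m/ (a nasal), it takes -we, giving *siumwe*.
The causative form *siumwe*: final sound = /e/, a vowel → -o → *siumweo*.
The past-tense form *siumweo* — last vowel /o/ (a rounded vowel) → -ur → *siumweour*.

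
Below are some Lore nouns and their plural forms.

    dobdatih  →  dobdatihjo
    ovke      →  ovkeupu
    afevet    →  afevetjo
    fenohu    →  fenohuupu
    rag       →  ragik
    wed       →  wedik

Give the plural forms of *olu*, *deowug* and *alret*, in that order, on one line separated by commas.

oluupu, deowugik, alretjo

Looking at the final sound of each stem: -jo when the stem ends in a voiceless consonant (*dobdatih*, *afevet*); -ik when the stem ends in a voiced consonant (*rag*, *wed*); -upu when the stem ends in a vowel (*ovke*, *fenohu*).
Since the final sound of *olu* is /u/ (a vowel), it takes -upu, giving *oluupu*.
Since the final sound of *deowug* is /g/ (a voiced consonant), it takes -ik, giving *deowugik*.
*alret*: final sound = /t/, a voiceless consonant → -jo → *alretjo*.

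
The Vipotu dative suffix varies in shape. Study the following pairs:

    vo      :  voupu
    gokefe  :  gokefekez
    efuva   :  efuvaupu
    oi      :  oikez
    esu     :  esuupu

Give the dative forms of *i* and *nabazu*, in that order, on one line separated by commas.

The suffix is conditioned by the last vowel: -kez when the last vowel of the stem is a front vowel (*gokefe*, *oi*); -upu when the last vowel of the stem is a back vowel (*vo*, *efuva*, *esu*).
*i*: last vowel = /i/, a front vowel → -kez → *ikez*.
*nabazu* — last vowel /u/ (a back vowel) → -upu → *nabazuupu*.

ikez, nabazuupu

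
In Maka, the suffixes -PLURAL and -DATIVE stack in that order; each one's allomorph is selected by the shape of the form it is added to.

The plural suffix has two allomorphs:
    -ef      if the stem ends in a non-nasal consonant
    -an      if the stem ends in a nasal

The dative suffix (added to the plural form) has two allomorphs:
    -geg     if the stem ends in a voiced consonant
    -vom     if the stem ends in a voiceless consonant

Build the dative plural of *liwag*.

The final consonant of *liwag* is /g/, which is non-nasal, so the plural suffix is -ef, giving *liwagef*.
The plural form *liwagef* — final consonant /f/ (voiceless) → -vom → *liwagefvom*.

liwagefvom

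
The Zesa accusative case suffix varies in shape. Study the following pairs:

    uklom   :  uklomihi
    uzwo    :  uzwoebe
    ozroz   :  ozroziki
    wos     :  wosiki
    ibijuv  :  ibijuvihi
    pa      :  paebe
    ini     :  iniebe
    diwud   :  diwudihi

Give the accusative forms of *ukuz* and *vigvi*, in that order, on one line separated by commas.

The suffix is conditioned by the final sound: -iki when the stem ends in a sibilant (*ozroz*, *wos*); -ihi when the stem ends in a non-sibilant consonant (*uklom*, *ibijuv*, *diwud*); -ebe when the stem ends in a vowel (*uzwo*, *pa*, *ini*).
Since the final sound of *ukuz* is /z/ (a sibilant), it takes -iki, giving *ukuziki*.
The final sound of *vigvi* is /i/, which is a vowel, so the suffix is -ebe, giving *vigviebe*.

ukuziki, vigviebe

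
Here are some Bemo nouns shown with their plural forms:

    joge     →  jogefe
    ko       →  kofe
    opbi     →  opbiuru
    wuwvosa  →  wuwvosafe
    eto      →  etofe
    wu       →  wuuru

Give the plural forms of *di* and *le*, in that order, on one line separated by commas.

The suffix is conditioned by the last vowel: -uru when the last vowel of the stem is a high vowel (*opbi*, *wu*); -fe when the last vowel of the stem is a non-high vowel (*joge*, *ko*, *wuwvosa*, *eto*).
The last vowel of *di* is /i/, which is a high vowel, so the suffix is -uru, giving *diuru*.
*le* — last vowel /e/ (a non-high vowel) → -fe → *lefe*.

diuru, lefe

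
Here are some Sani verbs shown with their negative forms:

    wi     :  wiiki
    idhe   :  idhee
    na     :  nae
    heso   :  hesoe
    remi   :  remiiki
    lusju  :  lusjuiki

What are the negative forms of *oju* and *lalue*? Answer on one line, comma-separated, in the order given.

ojuiki, laluee

The suffix is conditioned by the last vowel: -iki when the last vowel of the stem is a high vowel (*wi*, *remi*, *lusju*); -e when the last vowel of the stem is a non-high vowel (*idhe*, *na*, *heso*).
The last vowel of *oju* is /u/, which is a high vowel, so the suffix is -iki, giving *ojuiki*.
*lalue*: last vowel = /e/, a non-high vowel → -e → *laluee*.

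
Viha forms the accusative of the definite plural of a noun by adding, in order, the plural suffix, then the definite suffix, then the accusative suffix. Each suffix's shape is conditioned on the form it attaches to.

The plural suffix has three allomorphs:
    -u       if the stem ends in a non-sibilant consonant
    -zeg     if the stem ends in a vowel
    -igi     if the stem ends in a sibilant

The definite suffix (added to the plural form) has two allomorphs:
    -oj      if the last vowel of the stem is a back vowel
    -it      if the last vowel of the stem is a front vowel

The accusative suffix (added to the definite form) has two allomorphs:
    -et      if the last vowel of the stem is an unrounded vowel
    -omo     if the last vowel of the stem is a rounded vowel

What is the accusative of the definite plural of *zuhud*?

The final sound of *zuhud* is /d/, which is a non-sibilant consonant, so the plural suffix is -u, giving *zuhudu*.
The last vowel of the plural form *zuhudu* is /u/, which is a back vowel, so the definite suffix is -oj, giving *zuhuduoj*.
The definite form *zuhuduoj* — last vowel /o/ (a rounded vowel) → -omo → *zuhuduojomo*.

zuhuduojomo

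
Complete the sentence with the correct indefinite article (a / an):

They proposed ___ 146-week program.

The indefinite article is chosen by the initial *sound* of the following word, not its spelling.
The number *146* is spoken "one hundred …", beginning with /wʌn/ — a consonant sound.
So the article is *a*: They proposed a 146-week program.

a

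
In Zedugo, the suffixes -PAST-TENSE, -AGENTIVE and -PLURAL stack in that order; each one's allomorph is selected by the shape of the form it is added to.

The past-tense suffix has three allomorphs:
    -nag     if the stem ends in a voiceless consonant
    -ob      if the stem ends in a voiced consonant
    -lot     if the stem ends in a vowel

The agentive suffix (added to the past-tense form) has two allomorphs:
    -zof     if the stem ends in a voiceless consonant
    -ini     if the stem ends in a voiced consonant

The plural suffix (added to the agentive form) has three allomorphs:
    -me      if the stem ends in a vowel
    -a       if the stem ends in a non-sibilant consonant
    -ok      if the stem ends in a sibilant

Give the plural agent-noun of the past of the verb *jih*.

jihnaginime

*jih*: final sound = /h/, a voiceless consonant → -nag → *jihnag*.
The past-tense form *jihnag*: final consonant = /g/, voiced → -ini → *jihnagini*.
Since the final sound of the agentive form *jihnagini* is /i/ (a vowel), it takes -me, giving *jihnaginime*.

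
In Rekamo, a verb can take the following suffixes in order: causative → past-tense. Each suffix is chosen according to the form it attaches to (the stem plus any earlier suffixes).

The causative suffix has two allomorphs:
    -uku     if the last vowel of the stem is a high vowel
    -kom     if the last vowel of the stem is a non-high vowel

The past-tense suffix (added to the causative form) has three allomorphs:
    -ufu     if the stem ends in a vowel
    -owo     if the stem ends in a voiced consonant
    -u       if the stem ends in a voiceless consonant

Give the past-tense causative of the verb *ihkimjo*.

ihkimjokomowo

The last vowel of *ihkimjo* is /o/, which is a non-high vowel, so the causative suffix is -kom, giving *ihkimjokom*.
Since the final sound of the causative form *ihkimjokom* is /m/ (a voiced consonant), it takes -owo, giving *ihkimjokomowo*.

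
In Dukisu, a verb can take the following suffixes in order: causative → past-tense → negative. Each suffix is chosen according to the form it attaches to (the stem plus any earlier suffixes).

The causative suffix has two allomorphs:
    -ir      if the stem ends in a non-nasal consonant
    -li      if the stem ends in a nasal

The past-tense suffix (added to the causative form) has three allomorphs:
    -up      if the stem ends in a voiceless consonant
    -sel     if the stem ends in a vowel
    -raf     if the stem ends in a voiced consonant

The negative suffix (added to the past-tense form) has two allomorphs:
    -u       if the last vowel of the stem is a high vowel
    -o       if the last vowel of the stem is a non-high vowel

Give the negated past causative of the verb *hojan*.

hojanliselo

Since the final consonant of *hojan* is /n/ (a nasal), it takes -li, giving *hojanli*.
Since the final sound of the causative form *hojanli* is /i/ (a vowel), it takes -sel, giving *hojanlisel*.
The past-tense form *hojanlisel* — last vowel /e/ (a non-high vowel) → -o → *hojanliselo*.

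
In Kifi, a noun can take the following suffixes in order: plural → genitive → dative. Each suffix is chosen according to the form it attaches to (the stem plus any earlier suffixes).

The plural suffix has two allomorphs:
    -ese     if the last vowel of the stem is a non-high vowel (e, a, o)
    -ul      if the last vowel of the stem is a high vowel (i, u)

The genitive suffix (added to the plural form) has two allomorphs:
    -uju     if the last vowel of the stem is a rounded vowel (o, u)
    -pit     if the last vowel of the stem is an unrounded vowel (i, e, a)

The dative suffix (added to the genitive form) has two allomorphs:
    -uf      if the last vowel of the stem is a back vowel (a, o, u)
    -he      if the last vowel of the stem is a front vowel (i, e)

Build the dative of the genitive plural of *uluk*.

*uluk*: last vowel = /u/, a high vowel → -ul → *ulukul*.
The last vowel of the plural form *ulukul* is /u/, which is a rounded vowel, so the genitive suffix is -uju, giving *ulukuluju*.
The last vowel of the genitive form *ulukuluju* is /u/, which is a back vowel, so the dative suffix is -uf, giving *ulukulujuuf*.

ulukulujuuf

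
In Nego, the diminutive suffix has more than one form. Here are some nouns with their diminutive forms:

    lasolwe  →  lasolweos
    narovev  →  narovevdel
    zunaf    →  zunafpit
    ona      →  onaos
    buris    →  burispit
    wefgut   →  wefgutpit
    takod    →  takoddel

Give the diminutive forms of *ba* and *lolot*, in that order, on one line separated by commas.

Looking at the final sound of each stem: -pit when the stem ends in a voiceless consonant (*zunaf*, *buris*, *wefgut*); -del when the stem ends in a voiced consonant (*narovev*, *takod*); -os when the stem ends in a vowel (*lasolwe*, *ona*).
*ba*: final sound = /a/, a vowel → -os → *baos*.
*lolot* — final sound /t/ (a voiceless consonant) → -pit → *lolotpit*.

baos, lolotpit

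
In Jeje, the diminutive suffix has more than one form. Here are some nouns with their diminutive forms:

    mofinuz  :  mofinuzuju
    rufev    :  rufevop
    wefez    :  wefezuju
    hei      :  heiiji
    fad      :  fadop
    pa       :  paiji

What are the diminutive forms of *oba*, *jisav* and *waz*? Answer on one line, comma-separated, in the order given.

obaiji, jisavop, wazuju

Looking at the final sound of each stem: -uju when the stem ends in a sibilant (*mofinuz*, *wefez*); -op when the stem ends in a non-sibilant consonant (*rufev*, *fad*); -iji when the stem ends in a vowel (*hei*, *pa*).
Since the final sound of *oba* is /a/ (a vowel), it takes -iji, giving *obaiji*.
*jisav* — final sound /v/ (a non-sibilant consonant) → -op → *jisavop*.
*waz*: final sound = /z/, a sibilant → -uju → *wazuju*.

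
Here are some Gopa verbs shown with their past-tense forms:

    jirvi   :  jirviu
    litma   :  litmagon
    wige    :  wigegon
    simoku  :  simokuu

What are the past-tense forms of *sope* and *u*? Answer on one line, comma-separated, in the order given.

sopegon, uu

The alternation tracks the last vowel of the stem — -u when the last vowel of the stem is a high vowel (*jirvi*, *simoku*); -gon when the last vowel of the stem is a non-high vowel (*litma*, *wige*).
*sope*: last vowel = /e/, a non-high vowel → -gon → *sopegon*.
*u*: last vowel = /u/, a high vowel → -u → *uu*.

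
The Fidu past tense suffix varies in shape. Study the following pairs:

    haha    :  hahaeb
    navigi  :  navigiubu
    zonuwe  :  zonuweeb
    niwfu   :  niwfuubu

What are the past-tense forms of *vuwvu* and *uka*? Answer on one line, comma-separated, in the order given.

vuwvuubu, ukaeb

Looking at the last vowel of each stem: -ubu when the last vowel of the stem is a high vowel (*navigi*, *niwfu*); -eb when the last vowel of the stem is a non-high vowel (*haha*, *zonuwe*).
Since the last vowel of *vuwvu* is /u/ (a high vowel), it takes -ubu, giving *vuwvuubu*.
*uka*: last vowel = /a/, a non-high vowel → -eb → *ukaeb*.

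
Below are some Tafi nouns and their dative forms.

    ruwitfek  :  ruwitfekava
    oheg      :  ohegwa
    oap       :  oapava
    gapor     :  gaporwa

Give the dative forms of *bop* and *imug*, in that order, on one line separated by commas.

bopava, imugwa

Looking at the final consonant of each stem: -ava when the stem ends in a voiceless consonant (*ruwitfek*, *oap*); -wa when the stem ends in a voiced consonant (*oheg*, *gapor*).
Since the final consonant of *bop* is /p/ (voiceless), it takes -ava, giving *bopava*.
*imug* — final consonant /g/ (voiced) → -wa → *imugwa*.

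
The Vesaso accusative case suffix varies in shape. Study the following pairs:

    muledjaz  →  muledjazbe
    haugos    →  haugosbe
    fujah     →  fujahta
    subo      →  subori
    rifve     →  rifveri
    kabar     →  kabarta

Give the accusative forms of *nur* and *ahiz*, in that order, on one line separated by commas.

The alternation tracks the final sound of the stem — -be when the stem ends in a sibilant (*muledjaz*, *haugos*); -ta when the stem ends in a non-sibilant consonant (*fujah*, *kabar*); -ri when the stem ends in a vowel (*subo*, *rifve*).
Since the final sound of *nur* is /r/ (a non-sibilant consonant), it takes -ta, giving *nurta*.
*ahiz* — final sound /z/ (a sibilant) → -be → *ahizbe*.

nurta, ahizbe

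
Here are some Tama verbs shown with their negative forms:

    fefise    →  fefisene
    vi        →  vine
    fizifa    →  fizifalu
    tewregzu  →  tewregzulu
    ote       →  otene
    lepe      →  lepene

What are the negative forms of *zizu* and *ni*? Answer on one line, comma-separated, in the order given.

The pattern is front/back vowel harmony: -ne when the last vowel of the stem is a front vowel (*fefise*, *vi*, *ote*, *lepe*); -lu when the last vowel of the stem is a back vowel (*fizifa*, *tewregzu*).
*zizu* — last vowel /u/ (a back vowel) → -lu → *zizulu*.
Since the last vowel of *ni* is /i/ (a front vowel), it takes -ne, giving *nine*.

zizulu, nine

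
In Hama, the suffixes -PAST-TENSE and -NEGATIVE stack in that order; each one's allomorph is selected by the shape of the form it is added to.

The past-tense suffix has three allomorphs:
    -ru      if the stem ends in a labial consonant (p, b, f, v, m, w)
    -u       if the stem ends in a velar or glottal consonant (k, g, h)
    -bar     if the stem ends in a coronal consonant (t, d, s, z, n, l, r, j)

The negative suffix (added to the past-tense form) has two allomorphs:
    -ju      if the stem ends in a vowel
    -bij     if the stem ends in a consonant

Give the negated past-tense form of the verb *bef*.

befruju

*bef* — final consonant /f/ (labial) → -ru → *befru*.
Since the final sound of the past-tense form *befru* is /u/ (a vowel), it takes -ju, giving *befruju*.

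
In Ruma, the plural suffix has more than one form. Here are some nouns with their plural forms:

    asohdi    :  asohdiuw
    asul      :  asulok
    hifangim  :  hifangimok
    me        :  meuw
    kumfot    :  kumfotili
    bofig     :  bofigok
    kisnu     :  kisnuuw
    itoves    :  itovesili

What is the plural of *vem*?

The pattern is voicing of the final sound: -ili when the stem ends in a voiceless consonant (*kumfot*, *itoves*); -ok when the stem ends in a voiced consonant (*asul*, *hifangim*, *bofig*); -uw when the stem ends in a vowel (*asohdi*, *me*, *kisnu*).
The final sound of *vem* is /m/, which is a voiced consonant, so the suffix is -ok, giving *vemok*.

vemok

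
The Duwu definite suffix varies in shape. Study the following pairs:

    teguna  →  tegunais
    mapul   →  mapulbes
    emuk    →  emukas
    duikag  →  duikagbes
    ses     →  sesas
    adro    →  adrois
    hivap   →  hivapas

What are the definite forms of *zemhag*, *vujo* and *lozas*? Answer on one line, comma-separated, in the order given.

zemhagbes, vujois, lozasas

The suffix is conditioned by the final sound: -as when the stem ends in a voiceless consonant (*emuk*, *ses*, *hivap*); -bes when the stem ends in a voiced consonant (*mapul*, *duikag*); -is when the stem ends in a vowel (*teguna*, *adro*).
Since the final sound of *zemhag* is /g/ (a voiced consonant), it takes -bes, giving *zemhagbes*.
The final sound of *vujo* is /o/, which is a vowel, so the suffix is -is, giving *vujois*.
*lozas*: final sound = /s/, a voiceless consonant → -as → *lozasas*.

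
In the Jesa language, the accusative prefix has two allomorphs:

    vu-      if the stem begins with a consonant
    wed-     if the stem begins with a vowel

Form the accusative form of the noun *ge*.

vuge

The first sound of *ge* is /g/, which is a consonant, so the prefix is vu-, giving *vuge*.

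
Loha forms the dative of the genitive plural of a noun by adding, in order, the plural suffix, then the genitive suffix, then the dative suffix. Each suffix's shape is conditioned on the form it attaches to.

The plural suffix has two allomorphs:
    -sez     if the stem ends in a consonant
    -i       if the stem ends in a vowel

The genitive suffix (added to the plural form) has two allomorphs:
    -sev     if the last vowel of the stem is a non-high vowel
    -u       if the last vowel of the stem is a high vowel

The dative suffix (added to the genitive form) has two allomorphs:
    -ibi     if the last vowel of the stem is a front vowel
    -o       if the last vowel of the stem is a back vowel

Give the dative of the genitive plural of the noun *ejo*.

ejoiuo

Since the final sound of *ejo* is /o/ (a vowel), it takes -i, giving *ejoi*.
Since the last vowel of the plural form *ejoi* is /i/ (a high vowel), it takes -u, giving *ejoiu*.
The genitive form *ejoiu* — last vowel /u/ (a back vowel) → -o → *ejoiuo*.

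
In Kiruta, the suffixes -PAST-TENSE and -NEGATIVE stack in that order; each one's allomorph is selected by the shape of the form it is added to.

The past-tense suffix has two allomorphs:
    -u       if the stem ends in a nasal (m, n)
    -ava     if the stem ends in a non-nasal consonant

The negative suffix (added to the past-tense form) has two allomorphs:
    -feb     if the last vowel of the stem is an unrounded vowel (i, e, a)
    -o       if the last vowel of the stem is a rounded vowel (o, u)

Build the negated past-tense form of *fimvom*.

fimvomuo

The final consonant of *fimvom* is /m/, which is a nasal, so the past-tense suffix is -u, giving *fimvomu*.
The past-tense form *fimvomu* — last vowel /u/ (a rounded vowel) → -o → *fimvomuo*.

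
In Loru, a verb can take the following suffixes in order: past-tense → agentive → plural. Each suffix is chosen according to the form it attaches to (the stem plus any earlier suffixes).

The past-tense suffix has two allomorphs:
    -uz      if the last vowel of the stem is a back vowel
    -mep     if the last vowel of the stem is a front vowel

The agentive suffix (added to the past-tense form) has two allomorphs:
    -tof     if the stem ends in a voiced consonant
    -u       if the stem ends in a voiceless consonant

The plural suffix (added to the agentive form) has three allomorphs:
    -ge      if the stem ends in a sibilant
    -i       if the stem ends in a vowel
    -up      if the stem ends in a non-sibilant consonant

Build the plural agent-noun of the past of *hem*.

hemmepui

Since the last vowel of *hem* is /e/ (a front vowel), it takes -mep, giving *hemmep*.
The final consonant of the past-tense form *hemmep* is /p/, which is voiceless, so the agentive suffix is -u, giving *hemmepu*.
The final sound of the agentive form *hemmepu* is /u/, which is a vowel, so the plural suffix is -i, giving *hemmepui*.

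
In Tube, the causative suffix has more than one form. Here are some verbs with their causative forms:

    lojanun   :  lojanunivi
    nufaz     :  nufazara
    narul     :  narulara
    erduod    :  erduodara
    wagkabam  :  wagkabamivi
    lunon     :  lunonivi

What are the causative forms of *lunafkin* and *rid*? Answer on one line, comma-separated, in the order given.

The suffix is conditioned by the final consonant: -ivi when the stem ends in a nasal (*lojanun*, *wagkabam*, *lunon*); -ara when the stem ends in a non-nasal consonant (*nufaz*, *narul*, *erduod*).
The final consonant of *lunafkin* is /n/, which is a nasal, so the suffix is -ivi, giving *lunafkinivi*.
The final consonant of *rid* is /d/, which is non-nasal, so the suffix is -ara, giving *ridara*.

lunafkinivi, ridara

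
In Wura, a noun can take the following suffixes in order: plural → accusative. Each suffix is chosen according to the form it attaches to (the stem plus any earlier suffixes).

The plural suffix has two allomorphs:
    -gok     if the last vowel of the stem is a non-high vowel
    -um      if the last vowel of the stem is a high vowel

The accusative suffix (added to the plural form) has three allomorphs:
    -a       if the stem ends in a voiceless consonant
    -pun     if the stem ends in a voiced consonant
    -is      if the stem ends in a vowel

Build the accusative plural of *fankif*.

*fankif* — last vowel /i/ (a high vowel) → -um → *fankifum*.
Since the final sound of the plural form *fankifum* is /m/ (a voiced consonant), it takes -pun, giving *fankifumpun*.

fankifumpun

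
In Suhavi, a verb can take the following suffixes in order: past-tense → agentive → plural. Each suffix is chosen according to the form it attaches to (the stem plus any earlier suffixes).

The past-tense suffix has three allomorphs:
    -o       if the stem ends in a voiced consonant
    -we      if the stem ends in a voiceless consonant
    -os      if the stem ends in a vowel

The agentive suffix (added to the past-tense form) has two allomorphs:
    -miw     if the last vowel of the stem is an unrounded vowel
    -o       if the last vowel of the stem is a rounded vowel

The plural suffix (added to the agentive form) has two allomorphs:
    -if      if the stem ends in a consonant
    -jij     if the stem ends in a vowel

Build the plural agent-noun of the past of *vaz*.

Since the final sound of *vaz* is /z/ (a voiced consonant), it takes -o, giving *vazo*.
The past-tense form *vazo*: last vowel = /o/, a rounded vowel → -o → *vazoo*.
Since the final sound of the agentive form *vazoo* is /o/ (a vowel), it takes -jij, giving *vazoojij*.

vazoojij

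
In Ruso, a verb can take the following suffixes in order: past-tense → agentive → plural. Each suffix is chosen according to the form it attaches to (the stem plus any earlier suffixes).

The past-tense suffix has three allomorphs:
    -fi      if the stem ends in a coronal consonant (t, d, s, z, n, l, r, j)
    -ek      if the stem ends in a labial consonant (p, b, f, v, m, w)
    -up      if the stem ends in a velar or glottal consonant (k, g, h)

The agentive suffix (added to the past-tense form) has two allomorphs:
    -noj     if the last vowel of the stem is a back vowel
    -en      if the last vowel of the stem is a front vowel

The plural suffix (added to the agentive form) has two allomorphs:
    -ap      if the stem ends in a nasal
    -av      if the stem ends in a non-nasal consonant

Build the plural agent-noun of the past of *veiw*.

The final consonant of *veiw* is /w/, which is labial, so the past-tense suffix is -ek, giving *veiwek*.
The last vowel of the past-tense form *veiwek* is /e/, which is a front vowel, so the agentive suffix is -en, giving *veiweken*.
Since the final consonant of the agentive form *veiweken* is /n/ (a nasal), it takes -ap, giving *veiwekenap*.

veiwekenap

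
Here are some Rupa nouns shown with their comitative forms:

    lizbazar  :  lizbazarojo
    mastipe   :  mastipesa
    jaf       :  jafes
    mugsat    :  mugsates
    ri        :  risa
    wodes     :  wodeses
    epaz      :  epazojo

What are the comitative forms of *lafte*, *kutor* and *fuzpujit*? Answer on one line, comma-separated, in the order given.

The alternation tracks the final sound of the stem — -es when the stem ends in a voiceless consonant (*jaf*, *mugsat*, *wodes*); -ojo when the stem ends in a voiced consonant (*lizbazar*, *epaz*); -sa when the stem ends in a vowel (*mastipe*, *ri*).
*lafte* — final sound /e/ (a vowel) → -sa → *laftesa*.
*kutor*: final sound = /r/, a voiced consonant → -ojo → *kutorojo*.
*fuzpujit*: final sound = /t/, a voiceless consonant → -es → *fuzpujites*.

laftesa, kutorojo, fuzpujites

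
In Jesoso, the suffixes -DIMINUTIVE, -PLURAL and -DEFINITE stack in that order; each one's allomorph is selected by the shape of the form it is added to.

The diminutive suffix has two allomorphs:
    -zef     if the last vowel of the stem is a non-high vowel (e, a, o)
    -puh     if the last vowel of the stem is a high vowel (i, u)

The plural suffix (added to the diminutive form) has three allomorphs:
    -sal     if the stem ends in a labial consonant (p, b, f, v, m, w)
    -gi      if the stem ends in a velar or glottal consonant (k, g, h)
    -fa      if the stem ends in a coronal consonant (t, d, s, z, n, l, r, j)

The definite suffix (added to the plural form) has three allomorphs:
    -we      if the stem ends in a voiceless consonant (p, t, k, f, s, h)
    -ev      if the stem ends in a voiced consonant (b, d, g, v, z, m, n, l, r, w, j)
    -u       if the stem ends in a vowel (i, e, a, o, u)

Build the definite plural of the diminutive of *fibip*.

fibippuhgiu

*fibip* — last vowel /i/ (a high vowel) → -puh → *fibippuh*.
The diminutive form *fibippuh* — final consonant /h/ (velar/glottal) → -gi → *fibippuhgi*.
The plural form *fibippuhgi* — final sound /i/ (a vowel) → -u → *fibippuhgiu*.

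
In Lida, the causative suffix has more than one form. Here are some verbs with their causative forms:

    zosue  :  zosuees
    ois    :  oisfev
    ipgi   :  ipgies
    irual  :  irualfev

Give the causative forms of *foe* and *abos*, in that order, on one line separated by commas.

The suffix is conditioned by the final sound: -fev when the stem ends in a consonant (*ois*, *irual*); -es when the stem ends in a vowel (*zosue*, *ipgi*).
Since the final sound of *foe* is /e/ (a vowel), it takes -es, giving *foees*.
The final sound of *abos* is /s/, which is a consonant, so the suffix is -fev, giving *abosfev*.

foees, abosfev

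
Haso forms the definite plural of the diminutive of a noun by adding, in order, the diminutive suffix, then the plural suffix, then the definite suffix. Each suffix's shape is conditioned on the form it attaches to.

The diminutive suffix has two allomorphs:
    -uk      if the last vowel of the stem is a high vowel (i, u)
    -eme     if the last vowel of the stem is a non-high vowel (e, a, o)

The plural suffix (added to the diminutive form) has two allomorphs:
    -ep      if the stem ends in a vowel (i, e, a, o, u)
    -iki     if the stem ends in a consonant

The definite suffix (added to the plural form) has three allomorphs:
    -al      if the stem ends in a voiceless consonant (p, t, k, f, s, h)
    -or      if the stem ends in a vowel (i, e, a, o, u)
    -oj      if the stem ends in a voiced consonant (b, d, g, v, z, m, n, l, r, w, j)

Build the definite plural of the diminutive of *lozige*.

*lozige* — last vowel /e/ (a non-high vowel) → -eme → *lozigeeme*.
Since the final sound of the diminutive form *lozigeeme* is /e/ (a vowel), it takes -ep, giving *lozigeemeep*.
The final sound of the plural form *lozigeemeep* is /p/, which is a voiceless consonant, so the definite suffix is -al, giving *lozigeemeepal*.

lozigeemeepal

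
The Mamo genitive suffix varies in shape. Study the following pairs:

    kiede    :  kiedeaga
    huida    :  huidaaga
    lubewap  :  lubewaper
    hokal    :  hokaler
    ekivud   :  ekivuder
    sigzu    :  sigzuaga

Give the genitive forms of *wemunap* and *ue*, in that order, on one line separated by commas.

wemunaper, ueaga

Looking at the final sound of each stem: -er when the stem ends in a consonant (*lubewap*, *hokal*, *ekivud*); -aga when the stem ends in a vowel (*kiede*, *huida*, *sigzu*).
*wemunap* — final sound /p/ (a consonant) → -er → *wemunaper*.
*ue* — final sound /e/ (a vowel) → -aga → *ueaga*.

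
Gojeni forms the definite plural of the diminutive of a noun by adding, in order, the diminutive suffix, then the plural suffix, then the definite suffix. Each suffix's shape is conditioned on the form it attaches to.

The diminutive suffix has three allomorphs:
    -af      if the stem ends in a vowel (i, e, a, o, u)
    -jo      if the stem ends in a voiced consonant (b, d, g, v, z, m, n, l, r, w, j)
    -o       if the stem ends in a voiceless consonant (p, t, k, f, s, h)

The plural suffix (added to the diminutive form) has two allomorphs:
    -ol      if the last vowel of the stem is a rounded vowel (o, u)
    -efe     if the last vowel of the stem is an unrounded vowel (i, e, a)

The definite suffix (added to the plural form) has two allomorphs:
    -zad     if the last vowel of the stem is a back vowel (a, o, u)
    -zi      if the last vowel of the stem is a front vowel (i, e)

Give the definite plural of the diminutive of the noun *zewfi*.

The final sound of *zewfi* is /i/, which is a vowel, so the diminutive suffix is -af, giving *zewfiaf*.
The last vowel of the diminutive form *zewfiaf* is /a/, which is an unrounded vowel, so the plural suffix is -efe, giving *zewfiafefe*.
The plural form *zewfiafefe*: last vowel = /e/, a front vowel → -zi → *zewfiafefezi*.

zewfiafefezi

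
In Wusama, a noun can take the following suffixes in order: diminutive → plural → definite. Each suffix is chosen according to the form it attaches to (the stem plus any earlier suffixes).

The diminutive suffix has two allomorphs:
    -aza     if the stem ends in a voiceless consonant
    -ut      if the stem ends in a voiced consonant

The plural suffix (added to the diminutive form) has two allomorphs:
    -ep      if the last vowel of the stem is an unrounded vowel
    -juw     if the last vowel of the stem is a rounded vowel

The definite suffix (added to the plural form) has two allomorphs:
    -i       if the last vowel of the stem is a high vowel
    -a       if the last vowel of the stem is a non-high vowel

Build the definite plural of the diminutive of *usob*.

Since the final consonant of *usob* is /b/ (voiced), it takes -ut, giving *usobut*.
The last vowel of the diminutive form *usobut* is /u/, which is a rounded vowel, so the plural suffix is -juw, giving *usobutjuw*.
The last vowel of the plural form *usobutjuw* is /u/, which is a high vowel, so the definite suffix is -i, giving *usobutjuwi*.

usobutjuwi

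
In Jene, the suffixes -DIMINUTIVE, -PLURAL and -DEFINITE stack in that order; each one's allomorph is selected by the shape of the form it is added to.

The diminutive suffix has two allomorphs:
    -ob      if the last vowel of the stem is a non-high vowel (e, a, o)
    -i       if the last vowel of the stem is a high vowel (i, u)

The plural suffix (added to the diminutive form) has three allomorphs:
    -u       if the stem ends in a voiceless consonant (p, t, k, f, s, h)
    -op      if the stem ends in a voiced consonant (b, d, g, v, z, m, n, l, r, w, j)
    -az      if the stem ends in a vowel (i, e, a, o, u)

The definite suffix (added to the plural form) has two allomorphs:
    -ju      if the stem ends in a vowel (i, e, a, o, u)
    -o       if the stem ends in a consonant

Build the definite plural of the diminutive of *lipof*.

lipofobopo

Since the last vowel of *lipof* is /o/ (a non-high vowel), it takes -ob, giving *lipofob*.
Since the final sound of the diminutive form *lipofob* is /b/ (a voiced consonant), it takes -op, giving *lipofobop*.
Since the final sound of the plural form *lipofobop* is /p/ (a consonant), it takes -o, giving *lipofobopo*.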